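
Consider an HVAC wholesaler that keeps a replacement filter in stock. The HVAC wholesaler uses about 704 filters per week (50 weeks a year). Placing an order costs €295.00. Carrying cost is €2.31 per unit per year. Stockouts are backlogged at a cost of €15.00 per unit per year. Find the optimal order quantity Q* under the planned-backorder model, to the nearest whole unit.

Annual demand D = 704 × 50 = 35,200.
With planned backorders, Q* = √(2DS/H) · √((H+B)/B).
√(2DS/H) = √(2 × 35,200 × 295 / 2.31) = 2998.412.
√((H+B)/B) = √((2.31+15)/15) = 1.0742.
Q* ≈ 3221.026.

Q* ≈ 3,221 filters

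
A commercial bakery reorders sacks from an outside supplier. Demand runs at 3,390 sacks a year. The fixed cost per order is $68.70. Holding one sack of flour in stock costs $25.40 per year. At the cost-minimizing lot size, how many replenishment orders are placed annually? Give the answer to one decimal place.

N ≈ 25.0 orders per year

The optimal lot size = √(2DS/H) = √(2 × 3,390 × 68.7 / 25.4) ≈ 135.42.
Orders per year = D / Q* = 3,390 / 135.42 ≈ 25.034.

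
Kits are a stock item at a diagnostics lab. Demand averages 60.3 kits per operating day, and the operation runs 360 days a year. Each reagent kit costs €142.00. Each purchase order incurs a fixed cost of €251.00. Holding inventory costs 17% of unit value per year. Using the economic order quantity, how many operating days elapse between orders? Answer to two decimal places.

T ≈ 11.14 days

Annual demand D = 60.3 × 360 = 21,708.
Holding cost H = 0.17 × €142.00 = €24.1400 per unit per year.
Q* = √(2DS/H) = √(2 × 21,708 × 251 / 24.14) ≈ 671.88.
Cycle time = Q*/D × 360 = 671.88 / 21,708 × 360 ≈ 11.142 days.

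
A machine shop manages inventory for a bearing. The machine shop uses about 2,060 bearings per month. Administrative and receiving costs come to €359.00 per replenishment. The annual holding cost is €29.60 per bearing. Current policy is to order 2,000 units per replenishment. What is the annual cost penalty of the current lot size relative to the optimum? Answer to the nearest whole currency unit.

Extra cost ≈ €11,116 per year

Annual demand D = 2,060 × 12 = 24,720.
EOQ = √(2DS/H) = √(2 × 24,720 × 359 / 29.6) ≈ 774.36.
Cost at Q* = (D/Q*)S + (Q*/2)H = √(2DSH) ≈ €22,920.93.
Cost at Q = 2,000: (24,720/2,000)×359 + (2,000/2)×29.6 = €4,437.24 + €29,600.00 = €34,037.24.
Excess = €34,037.24 − €22,920.93 = €11,116.31.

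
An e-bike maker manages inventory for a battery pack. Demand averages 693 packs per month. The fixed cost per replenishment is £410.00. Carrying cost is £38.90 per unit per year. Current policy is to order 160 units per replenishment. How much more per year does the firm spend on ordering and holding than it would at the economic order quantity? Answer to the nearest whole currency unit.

Annual demand D = 693 × 12 = 8,316.
EOQ = √(2DS/H) = √(2 × 8,316 × 410 / 38.9) ≈ 418.69.
Cost at Q* = (D/Q*)S + (Q*/2)H = √(2DSH) ≈ £16,286.92.
Cost at Q = 160: (8,316/160)×410 + (160/2)×38.9 = £21,309.75 + £3,112.00 = £24,421.75.
Excess = £24,421.75 − £16,286.92 = £8,134.83.

Extra cost ≈ £8,135 per year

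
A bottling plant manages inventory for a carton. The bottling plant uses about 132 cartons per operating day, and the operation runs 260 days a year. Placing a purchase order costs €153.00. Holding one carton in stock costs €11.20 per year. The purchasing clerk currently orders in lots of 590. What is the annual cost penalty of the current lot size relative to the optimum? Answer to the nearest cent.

Annual demand D = 132 × 260 = 34,320.
EOQ = √(2DS/H) = √(2 × 34,320 × 153 / 11.2) ≈ 968.33.
Cost at Q* = (D/Q*)S + (Q*/2)H = √(2DSH) ≈ €10,845.34.
Cost at Q = 590: (34,320/590)×153 + (590/2)×11.2 = €8,899.93 + €3,304.00 = €12,203.93.
Excess = €12,203.93 − €10,845.34 = €1,358.59.

Extra cost ≈ €1,358.59 per year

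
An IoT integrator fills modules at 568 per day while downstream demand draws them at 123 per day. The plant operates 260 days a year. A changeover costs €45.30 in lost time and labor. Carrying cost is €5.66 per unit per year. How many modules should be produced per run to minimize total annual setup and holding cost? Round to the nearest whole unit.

Q* ≈ 808 modules

Annual demand D = 123 × 260 = 31,980.
Production build-up factor (1 − d/p) = 1 − 123/568 = 0.7835.
Q* = √(2DS / (H(1 − d/p))) = √(2 × 31,980 × 45.3 / (5.66 × 0.7835)).
= √(2,897,388 / 4.4343) ≈ 808.331.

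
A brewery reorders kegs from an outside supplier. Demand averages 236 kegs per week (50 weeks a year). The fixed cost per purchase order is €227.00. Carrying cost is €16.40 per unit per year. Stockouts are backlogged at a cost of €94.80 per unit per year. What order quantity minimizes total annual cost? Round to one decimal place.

Q* ≈ 619.0 kegs

Annual demand D = 236 × 50 = 11,800.
With planned backorders, Q* = √(2DS/H) · √((H+B)/B).
√(2DS/H) = √(2 × 11,800 × 227 / 16.4) = 571.540.
√((H+B)/B) = √((16.4+94.8)/94.8) = 1.0830.
Q* ≈ 619.007.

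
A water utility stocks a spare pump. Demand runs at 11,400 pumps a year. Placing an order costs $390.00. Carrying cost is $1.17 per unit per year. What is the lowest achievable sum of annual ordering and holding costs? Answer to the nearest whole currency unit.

TC* ≈ $3,225

Q* = √(2DS/H) = √(2 × 11,400 × 390 / 1.17) ≈ 2756.81.
At Q*, ordering cost (D/Q*)S equals holding cost (Q*/2)H, each = √(DSH/2).
Minimum total = √(2DSH) = √(2 × 11,400 × 390 × 1.17) ≈ 3225.467.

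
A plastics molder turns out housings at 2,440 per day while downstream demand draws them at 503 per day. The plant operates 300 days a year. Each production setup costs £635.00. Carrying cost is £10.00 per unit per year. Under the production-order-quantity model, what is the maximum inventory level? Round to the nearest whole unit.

I_max ≈ 3,900 housings

Annual demand D = 503 × 300 = 150,900.
Production build-up factor (1 − d/p) = 1 − 503/2,440 = 0.7939.
Q* = √(2DS / (H(1 − d/p))) = √(2 × 150,900 × 635 / (10 × 0.7939)).
= √(191,643,000 / 7.9385) ≈ 4913.337.
Maximum inventory = Q*(1 − d/p) = 4913.337 × 0.7939 ≈ 3900.465.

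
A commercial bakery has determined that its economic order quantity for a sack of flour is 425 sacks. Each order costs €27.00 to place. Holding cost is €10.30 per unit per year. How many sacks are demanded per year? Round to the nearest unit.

Invert the EOQ relation Q*² = 2DS/H.
From Q* = √(2DS/H): D = Q*²H / (2S) = 425² × 10.3 / (2 × 27) = 34452.546.

D ≈ 34,453 sacks per year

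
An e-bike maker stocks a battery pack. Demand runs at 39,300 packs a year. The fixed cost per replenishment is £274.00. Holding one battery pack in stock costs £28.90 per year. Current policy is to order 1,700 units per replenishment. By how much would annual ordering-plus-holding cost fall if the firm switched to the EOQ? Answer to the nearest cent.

Extra cost ≈ £5,951.25 per year

EOQ = √(2DS/H) = √(2 × 39,300 × 274 / 28.9) ≈ 863.25.
Cost at Q* = (D/Q*)S + (Q*/2)H = √(2DSH) ≈ £24,947.99.
Cost at Q = 1,700: (39,300/1,700)×274 + (1,700/2)×28.9 = £6,334.24 + £24,565.00 = £30,899.24.
Excess = £30,899.24 − £24,947.99 = £5,951.25.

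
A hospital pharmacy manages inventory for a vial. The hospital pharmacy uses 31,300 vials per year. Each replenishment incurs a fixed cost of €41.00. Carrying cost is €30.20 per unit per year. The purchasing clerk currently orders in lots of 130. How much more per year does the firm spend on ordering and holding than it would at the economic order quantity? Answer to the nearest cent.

Extra cost ≈ €3,030.49 per year

EOQ = √(2DS/H) = √(2 × 31,300 × 41 / 30.2) ≈ 291.52.
Cost at Q* = (D/Q*)S + (Q*/2)H = √(2DSH) ≈ €8,804.05.
Cost at Q = 130: (31,300/130)×41 + (130/2)×30.2 = €9,871.54 + €1,963.00 = €11,834.54.
Excess = €11,834.54 − €8,804.05 = €3,030.49.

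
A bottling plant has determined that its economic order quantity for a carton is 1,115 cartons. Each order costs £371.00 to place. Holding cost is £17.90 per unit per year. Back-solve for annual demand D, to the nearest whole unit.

D ≈ 29,992 cartons per year

Invert the EOQ relation Q*² = 2DS/H.
From Q* = √(2DS/H): D = Q*²H / (2S) = 1,115² × 17.9 / (2 × 371) = 29991.546.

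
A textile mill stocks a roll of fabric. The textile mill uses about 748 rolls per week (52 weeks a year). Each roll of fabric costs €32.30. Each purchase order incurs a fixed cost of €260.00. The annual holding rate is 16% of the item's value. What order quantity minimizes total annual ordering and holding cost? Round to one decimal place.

Annual demand D = 748 × 52 = 38,896.
Holding cost H = 0.16 × €32.30 = €5.1680 per unit per year.
EOQ = √(2DS / H) = √(2 × 38,896 × 260 / 5.168).
= √(20,225,920 / 5.168) = √3,913,684.2105 ≈ 1978.303.

Q* ≈ 1,978.3 rolls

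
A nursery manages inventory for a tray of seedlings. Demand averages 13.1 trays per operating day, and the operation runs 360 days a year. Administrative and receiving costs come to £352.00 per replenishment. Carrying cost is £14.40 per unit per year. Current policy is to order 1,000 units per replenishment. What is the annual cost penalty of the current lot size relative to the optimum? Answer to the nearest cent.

Annual demand D = 13.1 × 360 = 4,716.
EOQ = √(2DS/H) = √(2 × 4,716 × 352 / 14.4) ≈ 480.17.
Cost at Q* = (D/Q*)S + (Q*/2)H = √(2DSH) ≈ £6,914.40.
Cost at Q = 1,000: (4,716/1,000)×352 + (1,000/2)×14.4 = £1,660.03 + £7,200.00 = £8,860.03.
Excess = £8,860.03 − £6,914.40 = £1,945.63.

Extra cost ≈ £1,945.63 per year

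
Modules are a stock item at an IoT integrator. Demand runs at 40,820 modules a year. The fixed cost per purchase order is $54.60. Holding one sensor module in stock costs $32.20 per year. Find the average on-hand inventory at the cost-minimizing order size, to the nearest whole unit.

The optimal lot size = √(2DS/H) = √(2 × 40,820 × 54.6 / 32.2) ≈ 372.07.
Average inventory = Q*/2 ≈ 372.07 / 2 = 186.033.

Average inventory ≈ 186 modules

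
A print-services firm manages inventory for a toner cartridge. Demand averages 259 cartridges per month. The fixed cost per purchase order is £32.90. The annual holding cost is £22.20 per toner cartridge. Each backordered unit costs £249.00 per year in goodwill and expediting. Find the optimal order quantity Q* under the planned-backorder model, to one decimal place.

Q* ≈ 100.2 cartridges

Annual demand D = 259 × 12 = 3,108.
With planned backorders, Q* = √(2DS/H) · √((H+B)/B).
√(2DS/H) = √(2 × 3,108 × 32.9 / 22.2) = 95.979.
√((H+B)/B) = √((22.2+249)/249) = 1.0436.
Q* ≈ 100.166.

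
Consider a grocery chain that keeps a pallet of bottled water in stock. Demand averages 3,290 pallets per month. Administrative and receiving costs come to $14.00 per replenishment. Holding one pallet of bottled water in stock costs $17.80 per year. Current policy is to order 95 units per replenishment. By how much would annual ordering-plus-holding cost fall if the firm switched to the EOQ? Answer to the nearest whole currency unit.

Annual demand D = 3,290 × 12 = 39,480.
EOQ = √(2DS/H) = √(2 × 39,480 × 14 / 17.8) ≈ 249.21.
Cost at Q* = (D/Q*)S + (Q*/2)H = √(2DSH) ≈ $4,435.86.
Cost at Q = 95: (39,480/95)×14 + (95/2)×17.8 = $5,818.11 + $845.50 = $6,663.61.
Excess = $6,663.61 − $4,435.86 = $2,227.75.

Extra cost ≈ $2,228 per year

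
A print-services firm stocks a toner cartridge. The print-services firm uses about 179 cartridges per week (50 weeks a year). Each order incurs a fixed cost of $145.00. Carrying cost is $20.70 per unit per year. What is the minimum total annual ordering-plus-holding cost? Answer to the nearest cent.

TC* ≈ $7,329.86

Annual demand D = 179 × 50 = 8,950.
Q* = √(2DS/H) = √(2 × 8,950 × 145 / 20.7) ≈ 354.10.
At Q*, ordering cost (D/Q*)S equals holding cost (Q*/2)H, each = √(DSH/2).
Minimum total = √(2DSH) = √(2 × 8,950 × 145 × 20.7) ≈ 7329.860.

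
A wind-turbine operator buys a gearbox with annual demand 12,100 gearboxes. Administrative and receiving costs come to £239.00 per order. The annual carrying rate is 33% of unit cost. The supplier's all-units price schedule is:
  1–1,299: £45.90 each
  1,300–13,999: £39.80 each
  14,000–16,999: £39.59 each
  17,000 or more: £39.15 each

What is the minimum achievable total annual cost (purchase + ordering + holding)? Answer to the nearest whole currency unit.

Holding cost per unit per year at price C is H = 0.33·C.
Evaluate total cost at each tier's feasible EOQ or, if the EOQ is below the tier, at the tier's minimum quantity.
EOQ at £45.90 = 617.9 (feasible in tier 1): TC = 12,100×£45.90 + (12,100/617.9)×239 + (617.9/2)×0.33×£45.90 = £564,749.87.
EOQ at £39.80 = 663.6 < 1300, so use break Q=1300: TC = 12,100×£39.80 + (12,100/1300.0)×239 + (1300.0/2)×0.33×£39.80 = £492,341.64.
EOQ at £39.59 = 665.4 < 14000, so use break Q=14000: TC = 12,100×£39.59 + (12,100/14000.0)×239 + (14000.0/2)×0.33×£39.59 = £570,698.46.
EOQ at £39.15 = 669.1 < 17000, so use break Q=17000: TC = 12,100×£39.15 + (12,100/17000.0)×239 + (17000.0/2)×0.33×£39.15 = £583,700.86.
Lowest total cost among the candidates is at Q = 1300.0.

TC* ≈ £492,342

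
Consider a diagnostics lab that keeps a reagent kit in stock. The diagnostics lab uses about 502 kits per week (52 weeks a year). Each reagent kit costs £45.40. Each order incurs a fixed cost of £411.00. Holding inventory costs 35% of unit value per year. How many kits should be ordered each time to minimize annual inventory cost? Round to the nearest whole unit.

Annual demand D = 502 × 52 = 26,104.
Holding cost H = 0.35 × £45.40 = £15.8900 per unit per year.
EOQ = √(2DS / H) = √(2 × 26,104 × 411 / 15.89).
= √(21,457,488 / 15.89) = √1,350,376.8408 ≈ 1162.057.

Q* ≈ 1,162 kits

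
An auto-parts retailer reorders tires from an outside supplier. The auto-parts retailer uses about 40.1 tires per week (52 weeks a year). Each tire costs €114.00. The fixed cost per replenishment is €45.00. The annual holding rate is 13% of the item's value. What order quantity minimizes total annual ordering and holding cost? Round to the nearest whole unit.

Q* ≈ 113 tires

Annual demand D = 40.1 × 52 = 2,085.2.
Holding cost H = 0.13 × €114.00 = €14.8200 per unit per year.
EOQ = √(2DS / H) = √(2 × 2,085.2 × 45 / 14.82).
= √(187,668 / 14.82) = √12,663.1579 ≈ 112.531.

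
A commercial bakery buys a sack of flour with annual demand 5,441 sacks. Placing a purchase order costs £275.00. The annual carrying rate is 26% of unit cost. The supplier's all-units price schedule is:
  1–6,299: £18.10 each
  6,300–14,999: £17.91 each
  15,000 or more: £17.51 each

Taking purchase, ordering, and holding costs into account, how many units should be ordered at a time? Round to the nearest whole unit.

Q* ≈ 797 sacks

Holding cost per unit per year at price C is H = 0.26·C.
Evaluate total cost at each tier's feasible EOQ or, if the EOQ is below the tier, at the tier's minimum quantity.
EOQ at £18.10 = 797.4 (feasible in tier 1): TC = 5,441×£18.10 + (5,441/797.4)×275 + (797.4/2)×0.26×£18.10 = £102,234.82.
EOQ at £17.91 = 801.7 < 6300, so use break Q=6300: TC = 5,441×£17.91 + (5,441/6300.0)×275 + (6300.0/2)×0.26×£17.91 = £112,354.10.
EOQ at £17.51 = 810.8 < 15000, so use break Q=15000: TC = 5,441×£17.51 + (5,441/15000.0)×275 + (15000.0/2)×0.26×£17.51 = £129,516.16.
Lowest total cost is £102,234.82 at Q = 797.4.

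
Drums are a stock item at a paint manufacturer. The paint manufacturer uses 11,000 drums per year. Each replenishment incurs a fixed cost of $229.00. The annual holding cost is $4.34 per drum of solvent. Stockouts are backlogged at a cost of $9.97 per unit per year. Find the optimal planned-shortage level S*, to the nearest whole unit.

With planned backorders, Q* = √(2DS/H) · √((H+B)/B).
√(2DS/H) = √(2 × 11,000 × 229 / 4.34) = 1077.418.
√((H+B)/B) = √((4.34+9.97)/9.97) = 1.1980.
Q* ≈ 1290.793.
S* = Q* · H/(H+B) = 1290.793 × 4.34/14.31 ≈ 391.477.

S* ≈ 391 drums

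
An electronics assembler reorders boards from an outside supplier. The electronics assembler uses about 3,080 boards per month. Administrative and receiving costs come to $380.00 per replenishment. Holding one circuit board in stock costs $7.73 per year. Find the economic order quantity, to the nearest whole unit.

Q* ≈ 1,906 boards

Annual demand D = 3,080 × 12 = 36,960.
EOQ = √(2DS / H) = √(2 × 36,960 × 380 / 7.73).
= √(28,089,600 / 7.73) = √3,633,842.1734 ≈ 1906.264.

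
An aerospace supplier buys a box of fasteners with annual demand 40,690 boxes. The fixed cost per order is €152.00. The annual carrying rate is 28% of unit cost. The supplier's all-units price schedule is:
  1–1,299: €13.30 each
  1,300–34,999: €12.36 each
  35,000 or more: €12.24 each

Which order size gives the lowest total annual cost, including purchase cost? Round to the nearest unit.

Holding cost per unit per year at price C is H = 0.28·C.
Evaluate total cost at each tier's feasible EOQ or, if the EOQ is below the tier, at the tier's minimum quantity.
Tier 1 (€13.30): EOQ = 1822.5 exceeds tier's upper bound 1299, so this tier is dominated.
EOQ at €12.36 = 1890.6 (feasible in tier 2): TC = 40,690×€12.36 + (40,690/1890.6)×152 + (1890.6/2)×0.28×€12.36 = €509,471.28.
EOQ at €12.24 = 1899.8 < 35000, so use break Q=35000: TC = 40,690×€12.24 + (40,690/35000.0)×152 + (35000.0/2)×0.28×€12.24 = €558,198.31.
Lowest total cost is €509,471.28 at Q = 1890.6.

Q* ≈ 1,891 boxes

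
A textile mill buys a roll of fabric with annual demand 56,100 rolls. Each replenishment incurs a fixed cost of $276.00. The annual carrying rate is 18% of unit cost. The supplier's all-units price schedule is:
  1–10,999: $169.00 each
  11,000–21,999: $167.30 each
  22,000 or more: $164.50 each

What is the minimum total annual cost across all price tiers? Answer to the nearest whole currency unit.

TC* ≈ $9,511,592

Holding cost per unit per year at price C is H = 0.18·C.
Candidates are each tier's EOQ (if it falls in that tier) and each price-break quantity.
EOQ at $169.00 = 1009.0 (feasible in tier 1): TC = 56,100×$169.00 + (56,100/1009.0)×276 + (1009.0/2)×0.18×$169.00 = $9,511,592.38.
EOQ at $167.30 = 1014.1 < 11000, so use break Q=11000: TC = 56,100×$167.30 + (56,100/11000.0)×276 + (11000.0/2)×0.18×$167.30 = $9,552,564.60.
EOQ at $164.50 = 1022.7 < 22000, so use break Q=22000: TC = 56,100×$164.50 + (56,100/22000.0)×276 + (22000.0/2)×0.18×$164.50 = $9,554,863.80.
Lowest total cost among the candidates is at Q = 1009.0.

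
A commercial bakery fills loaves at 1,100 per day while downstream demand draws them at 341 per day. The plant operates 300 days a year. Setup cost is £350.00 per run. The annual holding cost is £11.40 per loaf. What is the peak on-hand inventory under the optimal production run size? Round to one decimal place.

Annual demand D = 341 × 300 = 102,300.
Production build-up factor (1 − d/p) = 1 − 341/1,100 = 0.6900.
Q* = √(2DS / (H(1 − d/p))) = √(2 × 102,300 × 350 / (11.4 × 0.6900)).
= √(71,610,000 / 7.866) ≈ 3017.240.
Maximum inventory = Q*(1 − d/p) = 3017.240 × 0.6900 ≈ 2081.896.

I_max ≈ 2,081.9 loaves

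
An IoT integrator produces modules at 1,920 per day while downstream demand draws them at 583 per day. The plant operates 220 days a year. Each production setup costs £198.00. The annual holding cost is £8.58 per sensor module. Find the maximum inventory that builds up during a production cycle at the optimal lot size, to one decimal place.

Annual demand D = 583 × 220 = 128,260.
Production build-up factor (1 − d/p) = 1 − 583/1,920 = 0.6964.
Q* = √(2DS / (H(1 − d/p))) = √(2 × 128,260 × 198 / (8.58 × 0.6964)).
= √(50,790,960 / 5.9747) ≈ 2915.644.
Maximum inventory = Q*(1 − d/p) = 2915.644 × 0.6964 ≈ 2030.321.

I_max ≈ 2,030.3 modules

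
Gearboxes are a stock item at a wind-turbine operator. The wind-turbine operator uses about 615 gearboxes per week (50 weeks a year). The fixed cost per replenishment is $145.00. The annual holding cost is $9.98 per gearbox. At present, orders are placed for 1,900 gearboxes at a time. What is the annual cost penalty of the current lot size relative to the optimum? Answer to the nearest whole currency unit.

Annual demand D = 615 × 50 = 30,750.
EOQ = √(2DS/H) = √(2 × 30,750 × 145 / 9.98) ≈ 945.27.
Cost at Q* = (D/Q*)S + (Q*/2)H = √(2DSH) ≈ $9,433.80.
Cost at Q = 1,900: (30,750/1,900)×145 + (1,900/2)×9.98 = $2,346.71 + $9,481.00 = $11,827.71.
Excess = $11,827.71 − $9,433.80 = $2,393.91.

Extra cost ≈ $2,394 per year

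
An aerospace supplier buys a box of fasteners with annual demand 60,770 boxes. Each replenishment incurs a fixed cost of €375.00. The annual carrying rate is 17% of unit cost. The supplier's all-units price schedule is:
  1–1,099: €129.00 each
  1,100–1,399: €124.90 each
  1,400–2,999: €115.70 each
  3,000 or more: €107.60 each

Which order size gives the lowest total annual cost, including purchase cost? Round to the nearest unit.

Q* ≈ 3,000 boxes

Holding cost per unit per year at price C is H = 0.17·C.
Evaluate total cost at each tier's feasible EOQ or, if the EOQ is below the tier, at the tier's minimum quantity.
Tier 1 (€129.00): EOQ = 1441.6 exceeds tier's upper bound 1099, so this tier is dominated.
Tier 2 (€124.90): EOQ = 1465.1 exceeds tier's upper bound 1399, so this tier is dominated.
EOQ at €115.70 = 1522.2 (feasible in tier 3): TC = 60,770×€115.70 + (60,770/1522.2)×375 + (1522.2/2)×0.17×€115.70 = €7,061,030.01.
EOQ at €107.60 = 1578.5 < 3000, so use break Q=3000: TC = 60,770×€107.60 + (60,770/3000.0)×375 + (3000.0/2)×0.17×€107.60 = €6,573,886.25.
Lowest total cost is €6,573,886.25 at Q = 3000.0.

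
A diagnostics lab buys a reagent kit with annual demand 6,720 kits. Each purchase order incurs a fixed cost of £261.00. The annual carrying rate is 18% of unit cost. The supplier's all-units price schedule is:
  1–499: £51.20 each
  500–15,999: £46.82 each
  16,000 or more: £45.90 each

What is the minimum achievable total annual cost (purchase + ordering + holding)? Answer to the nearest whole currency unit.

Holding cost per unit per year at price C is H = 0.18·C.
Evaluate total cost at each tier's feasible EOQ or, if the EOQ is below the tier, at the tier's minimum quantity.
Tier 1 (£51.20): EOQ = 616.9 exceeds tier's upper bound 499, so this tier is dominated.
EOQ at £46.82 = 645.2 (feasible in tier 2): TC = 6,720×£46.82 + (6,720/645.2)×261 + (645.2/2)×0.18×£46.82 = £320,067.56.
EOQ at £45.90 = 651.6 < 16000, so use break Q=16000: TC = 6,720×£45.90 + (6,720/16000.0)×261 + (16000.0/2)×0.18×£45.90 = £374,653.62.
Lowest total cost among the candidates is at Q = 645.2.

TC* ≈ £320,068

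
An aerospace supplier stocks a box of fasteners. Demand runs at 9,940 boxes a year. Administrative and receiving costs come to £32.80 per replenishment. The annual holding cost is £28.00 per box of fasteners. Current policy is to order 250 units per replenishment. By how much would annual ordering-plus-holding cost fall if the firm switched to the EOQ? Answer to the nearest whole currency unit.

EOQ = √(2DS/H) = √(2 × 9,940 × 32.8 / 28) ≈ 152.60.
Cost at Q* = (D/Q*)S + (Q*/2)H = √(2DSH) ≈ £4,272.91.
Cost at Q = 250: (9,940/250)×32.8 + (250/2)×28 = £1,304.13 + £3,500.00 = £4,804.13.
Excess = £4,804.13 − £4,272.91 = £531.21.

Extra cost ≈ £531 per year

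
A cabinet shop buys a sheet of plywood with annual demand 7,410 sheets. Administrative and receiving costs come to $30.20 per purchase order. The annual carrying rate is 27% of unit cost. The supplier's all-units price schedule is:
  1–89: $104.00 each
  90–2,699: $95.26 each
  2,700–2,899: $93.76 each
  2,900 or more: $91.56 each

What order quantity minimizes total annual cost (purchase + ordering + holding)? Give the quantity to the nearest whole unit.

Holding cost per unit per year at price C is H = 0.27·C.
Candidates are each tier's EOQ (if it falls in that tier) and each price-break quantity.
Tier 1 ($104.00): EOQ = 126.2 exceeds tier's upper bound 89, so this tier is dominated.
EOQ at $95.26 = 131.9 (feasible in tier 2): TC = 7,410×$95.26 + (7,410/131.9)×30.2 + (131.9/2)×0.27×$95.26 = $709,269.45.
EOQ at $93.76 = 133.0 < 2700, so use break Q=2700: TC = 7,410×$93.76 + (7,410/2700.0)×30.2 + (2700.0/2)×0.27×$93.76 = $729,020.00.
EOQ at $91.56 = 134.6 < 2900, so use break Q=2900: TC = 7,410×$91.56 + (7,410/2900.0)×30.2 + (2900.0/2)×0.27×$91.56 = $714,382.51.
Lowest total cost is $709,269.45 at Q = 131.9.

Q* ≈ 132 sheets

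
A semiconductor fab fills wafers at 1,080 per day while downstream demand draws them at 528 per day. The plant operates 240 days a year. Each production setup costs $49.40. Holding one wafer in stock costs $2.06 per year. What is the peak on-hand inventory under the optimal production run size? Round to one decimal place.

I_max ≈ 1,762.5 wafers

Annual demand D = 528 × 240 = 126,720.
Production build-up factor (1 − d/p) = 1 − 528/1,080 = 0.5111.
Q* = √(2DS / (H(1 − d/p))) = √(2 × 126,720 × 49.4 / (2.06 × 0.5111)).
= √(12,519,936 / 1.0529) ≈ 3448.338.
Maximum inventory = Q*(1 − d/p) = 3448.338 × 0.5111 ≈ 1762.484.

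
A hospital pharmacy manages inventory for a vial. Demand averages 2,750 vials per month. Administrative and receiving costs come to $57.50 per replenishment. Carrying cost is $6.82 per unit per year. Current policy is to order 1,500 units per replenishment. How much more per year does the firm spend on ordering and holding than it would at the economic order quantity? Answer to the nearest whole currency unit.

Annual demand D = 2,750 × 12 = 33,000.
EOQ = √(2DS/H) = √(2 × 33,000 × 57.5 / 6.82) ≈ 745.96.
Cost at Q* = (D/Q*)S + (Q*/2)H = √(2DSH) ≈ $5,087.43.
Cost at Q = 1,500: (33,000/1,500)×57.5 + (1,500/2)×6.82 = $1,265.00 + $5,115.00 = $6,380.00.
Excess = $6,380.00 − $5,087.43 = $1,292.57.

Extra cost ≈ $1,293 per year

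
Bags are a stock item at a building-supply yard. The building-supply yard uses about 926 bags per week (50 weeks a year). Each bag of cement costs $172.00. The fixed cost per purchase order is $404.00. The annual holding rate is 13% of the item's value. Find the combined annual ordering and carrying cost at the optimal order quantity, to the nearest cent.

Annual demand D = 926 × 50 = 46,300.
Holding cost H = 0.13 × $172.00 = $22.3600 per unit per year.
Q* = √(2DS/H) = √(2 × 46,300 × 404 / 22.36) ≈ 1293.48.
At Q*, ordering cost (D/Q*)S equals holding cost (Q*/2)H, each = √(DSH/2).
Minimum total = √(2DSH) = √(2 × 46,300 × 404 × 22.36) ≈ 28922.250.

TC* ≈ $28,922.25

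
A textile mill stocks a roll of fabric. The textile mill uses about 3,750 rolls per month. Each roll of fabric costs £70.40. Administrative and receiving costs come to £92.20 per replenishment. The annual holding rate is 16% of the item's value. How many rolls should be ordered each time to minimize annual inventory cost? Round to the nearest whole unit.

Annual demand D = 3,750 × 12 = 45,000.
Holding cost H = 0.16 × £70.40 = £11.2640 per unit per year.
EOQ = √(2DS / H) = √(2 × 45,000 × 92.2 / 11.264).
= √(8,298,000 / 11.264) = √736,683.2386 ≈ 858.303.

Q* ≈ 858 rolls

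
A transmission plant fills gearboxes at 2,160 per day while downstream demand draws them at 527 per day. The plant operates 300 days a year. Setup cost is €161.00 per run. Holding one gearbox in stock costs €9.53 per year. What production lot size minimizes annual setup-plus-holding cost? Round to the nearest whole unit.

Q* ≈ 2,658 gearboxes

Annual demand D = 527 × 300 = 158,100.
Production build-up factor (1 − d/p) = 1 − 527/2,160 = 0.7560.
Q* = √(2DS / (H(1 − d/p))) = √(2 × 158,100 × 161 / (9.53 × 0.7560)).
= √(50,908,200 / 7.2049) ≈ 2658.161.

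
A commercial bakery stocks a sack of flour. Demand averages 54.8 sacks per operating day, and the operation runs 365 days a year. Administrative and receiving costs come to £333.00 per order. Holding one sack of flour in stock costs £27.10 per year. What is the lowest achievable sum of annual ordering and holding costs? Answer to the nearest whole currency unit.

TC* ≈ £19,000

Annual demand D = 54.8 × 365 = 20,002.
The optimal lot size = √(2DS/H) = √(2 × 20,002 × 333 / 27.1) ≈ 701.11.
At Q*, ordering cost (D/Q*)S equals holding cost (Q*/2)H, each = √(DSH/2).
Minimum total = √(2DSH) = √(2 × 20,002 × 333 × 27.1) ≈ 19000.213.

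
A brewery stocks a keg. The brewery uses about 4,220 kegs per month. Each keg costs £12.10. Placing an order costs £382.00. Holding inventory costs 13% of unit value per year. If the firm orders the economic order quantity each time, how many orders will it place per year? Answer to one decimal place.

Annual demand D = 4,220 × 12 = 50,640.
Holding cost H = 0.13 × £12.10 = £1.5730 per unit per year.
EOQ = √(2DS/H) = √(2 × 50,640 × 382 / 1.573) ≈ 4959.40.
Orders per year = D / Q* = 50,640 / 4959.40 ≈ 10.211.

N ≈ 10.2 orders per year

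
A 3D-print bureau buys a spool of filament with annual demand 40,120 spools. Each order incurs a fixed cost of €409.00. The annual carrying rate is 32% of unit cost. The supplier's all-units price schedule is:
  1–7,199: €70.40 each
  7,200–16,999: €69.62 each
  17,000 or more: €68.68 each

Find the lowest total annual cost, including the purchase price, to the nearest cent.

TC* ≈ €2,851,638.58

Holding cost per unit per year at price C is H = 0.32·C.
For each price level, check whether its EOQ is feasible; otherwise the best quantity at that price is the breakpoint.
EOQ at €70.40 = 1207.0 (feasible in tier 1): TC = 40,120×€70.40 + (40,120/1207.0)×409 + (1207.0/2)×0.32×€70.40 = €2,851,638.58.
EOQ at €69.62 = 1213.7 < 7200, so use break Q=7200: TC = 40,120×€69.62 + (40,120/7200.0)×409 + (7200.0/2)×0.32×€69.62 = €2,875,635.68.
EOQ at €68.68 = 1222.0 < 17000, so use break Q=17000: TC = 40,120×€68.68 + (40,120/17000.0)×409 + (17000.0/2)×0.32×€68.68 = €2,943,216.44.
Lowest total cost among the candidates is at Q = 1207.0.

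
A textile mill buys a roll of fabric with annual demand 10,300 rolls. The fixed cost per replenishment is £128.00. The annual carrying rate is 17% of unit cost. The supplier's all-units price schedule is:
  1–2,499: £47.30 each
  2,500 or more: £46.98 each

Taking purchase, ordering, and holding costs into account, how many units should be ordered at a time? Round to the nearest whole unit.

Holding cost per unit per year at price C is H = 0.17·C.
Evaluate total cost at each tier's feasible EOQ or, if the EOQ is below the tier, at the tier's minimum quantity.
EOQ at £47.30 = 572.6 (feasible in tier 1): TC = 10,300×£47.30 + (10,300/572.6)×128 + (572.6/2)×0.17×£47.30 = £491,794.62.
EOQ at £46.98 = 574.6 < 2500, so use break Q=2500: TC = 10,300×£46.98 + (10,300/2500.0)×128 + (2500.0/2)×0.17×£46.98 = £494,404.61.
Lowest total cost is £491,794.62 at Q = 572.6.

Q* ≈ 573 rolls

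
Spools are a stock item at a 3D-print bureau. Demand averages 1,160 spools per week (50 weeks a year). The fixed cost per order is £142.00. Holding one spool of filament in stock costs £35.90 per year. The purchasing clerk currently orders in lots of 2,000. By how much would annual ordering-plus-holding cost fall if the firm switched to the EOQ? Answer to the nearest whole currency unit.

Extra cost ≈ £15,700 per year

Annual demand D = 1,160 × 50 = 58,000.
EOQ = √(2DS/H) = √(2 × 58,000 × 142 / 35.9) ≈ 677.37.
Cost at Q* = (D/Q*)S + (Q*/2)H = √(2DSH) ≈ £24,317.58.
Cost at Q = 2,000: (58,000/2,000)×142 + (2,000/2)×35.9 = £4,118.00 + £35,900.00 = £40,018.00.
Excess = £40,018.00 − £24,317.58 = £15,700.42.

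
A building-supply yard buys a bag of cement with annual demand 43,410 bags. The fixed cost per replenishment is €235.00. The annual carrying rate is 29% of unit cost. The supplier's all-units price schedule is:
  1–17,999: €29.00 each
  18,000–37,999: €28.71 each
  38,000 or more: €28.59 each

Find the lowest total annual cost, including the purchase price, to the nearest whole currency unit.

Holding cost per unit per year at price C is H = 0.29·C.
Evaluate total cost at each tier's feasible EOQ or, if the EOQ is below the tier, at the tier's minimum quantity.
EOQ at €29.00 = 1557.6 (feasible in tier 1): TC = 43,410×€29.00 + (43,410/1557.6)×235 + (1557.6/2)×0.29×€29.00 = €1,271,989.11.
EOQ at €28.71 = 1565.4 < 18000, so use break Q=18000: TC = 43,410×€28.71 + (43,410/18000.0)×235 + (18000.0/2)×0.29×€28.71 = €1,321,800.94.
EOQ at €28.59 = 1568.7 < 38000, so use break Q=38000: TC = 43,410×€28.59 + (43,410/38000.0)×235 + (38000.0/2)×0.29×€28.59 = €1,398,891.26.
Lowest total cost among the candidates is at Q = 1557.6.

TC* ≈ €1,271,989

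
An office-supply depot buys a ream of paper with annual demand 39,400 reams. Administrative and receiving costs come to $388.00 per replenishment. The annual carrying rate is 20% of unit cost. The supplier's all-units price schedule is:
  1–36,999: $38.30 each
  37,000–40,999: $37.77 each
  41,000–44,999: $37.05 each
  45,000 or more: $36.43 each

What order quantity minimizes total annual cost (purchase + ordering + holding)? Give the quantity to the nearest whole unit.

Holding cost per unit per year at price C is H = 0.20·C.
For each price level, check whether its EOQ is feasible; otherwise the best quantity at that price is the breakpoint.
EOQ at $38.30 = 1997.9 (feasible in tier 1): TC = 39,400×$38.30 + (39,400/1997.9)×388 + (1997.9/2)×0.20×$38.30 = $1,524,323.59.
EOQ at $37.77 = 2011.8 < 37000, so use break Q=37000: TC = 39,400×$37.77 + (39,400/37000.0)×388 + (37000.0/2)×0.20×$37.77 = $1,628,300.17.
EOQ at $37.05 = 2031.3 < 41000, so use break Q=41000: TC = 39,400×$37.05 + (39,400/41000.0)×388 + (41000.0/2)×0.20×$37.05 = $1,612,047.86.
EOQ at $36.43 = 2048.5 < 45000, so use break Q=45000: TC = 39,400×$36.43 + (39,400/45000.0)×388 + (45000.0/2)×0.20×$36.43 = $1,599,616.72.
Lowest total cost is $1,524,323.59 at Q = 1997.9.

Q* ≈ 1,998 reams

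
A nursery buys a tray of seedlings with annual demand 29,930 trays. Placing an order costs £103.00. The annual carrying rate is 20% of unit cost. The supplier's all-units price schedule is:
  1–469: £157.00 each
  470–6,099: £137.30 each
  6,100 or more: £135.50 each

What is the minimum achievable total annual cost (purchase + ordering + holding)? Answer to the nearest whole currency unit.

TC* ≈ £4,122,401

Holding cost per unit per year at price C is H = 0.20·C.
Candidates are each tier's EOQ (if it falls in that tier) and each price-break quantity.
EOQ at £157.00 = 443.1 (feasible in tier 1): TC = 29,930×£157.00 + (29,930/443.1)×103 + (443.1/2)×0.20×£157.00 = £4,712,923.99.
EOQ at £137.30 = 473.8 (feasible in tier 2): TC = 29,930×£137.30 + (29,930/473.8)×103 + (473.8/2)×0.20×£137.30 = £4,122,400.80.
EOQ at £135.50 = 477.0 < 6100, so use break Q=6100: TC = 29,930×£135.50 + (29,930/6100.0)×103 + (6100.0/2)×0.20×£135.50 = £4,138,675.38.
Lowest total cost among the candidates is at Q = 473.8.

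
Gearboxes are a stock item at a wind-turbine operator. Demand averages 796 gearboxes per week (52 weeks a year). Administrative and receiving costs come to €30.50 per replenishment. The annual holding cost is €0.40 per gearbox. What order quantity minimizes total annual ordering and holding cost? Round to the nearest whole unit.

Annual demand D = 796 × 52 = 41,392.
EOQ = √(2DS / H) = √(2 × 41,392 × 30.5 / 0.4).
= √(2,524,912 / 0.4) = √6,312,280 ≈ 2512.425.

Q* ≈ 2,512 gearboxes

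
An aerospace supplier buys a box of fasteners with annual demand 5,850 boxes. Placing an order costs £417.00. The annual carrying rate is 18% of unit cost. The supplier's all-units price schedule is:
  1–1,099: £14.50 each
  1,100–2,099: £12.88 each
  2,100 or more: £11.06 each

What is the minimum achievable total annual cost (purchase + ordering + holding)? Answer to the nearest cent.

TC* ≈ £67,952.98

Holding cost per unit per year at price C is H = 0.18·C.
Candidates are each tier's EOQ (if it falls in that tier) and each price-break quantity.
Tier 1 (£14.50): EOQ = 1367.2 exceeds tier's upper bound 1099, so this tier is dominated.
EOQ at £12.88 = 1450.7 (feasible in tier 2): TC = 5,850×£12.88 + (5,850/1450.7)×417 + (1450.7/2)×0.18×£12.88 = £78,711.22.
EOQ at £11.06 = 1565.5 < 2100, so use break Q=2100: TC = 5,850×£11.06 + (5,850/2100.0)×417 + (2100.0/2)×0.18×£11.06 = £67,952.98.
Lowest total cost among the candidates is at Q = 2100.0.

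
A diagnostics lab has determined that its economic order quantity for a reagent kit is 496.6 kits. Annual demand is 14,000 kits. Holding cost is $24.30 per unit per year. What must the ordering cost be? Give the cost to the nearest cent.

Invert the EOQ relation Q*² = 2DS/H.
From Q* = √(2DS/H): S = Q*²H / (2D) = 496.6² × 24.3 / (2 × 14,000) = 214.0236.

S ≈ $214.02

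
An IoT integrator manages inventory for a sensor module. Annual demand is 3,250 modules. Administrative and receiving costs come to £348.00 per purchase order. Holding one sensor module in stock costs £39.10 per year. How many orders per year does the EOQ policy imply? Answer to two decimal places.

N ≈ 13.51 orders per year

Q* = √(2DS/H) = √(2 × 3,250 × 348 / 39.1) ≈ 240.52.
Orders per year = D / Q* = 3,250 / 240.52 ≈ 13.512.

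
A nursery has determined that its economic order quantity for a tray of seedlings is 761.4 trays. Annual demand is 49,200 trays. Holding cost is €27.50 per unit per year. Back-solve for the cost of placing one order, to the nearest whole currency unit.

Squaring Q* = √(2DS/H) gives Q*² = 2DS/H.
From Q* = √(2DS/H): S = Q*²H / (2D) = 761.4² × 27.5 / (2 × 49,200) = 162.0180.

S ≈ €162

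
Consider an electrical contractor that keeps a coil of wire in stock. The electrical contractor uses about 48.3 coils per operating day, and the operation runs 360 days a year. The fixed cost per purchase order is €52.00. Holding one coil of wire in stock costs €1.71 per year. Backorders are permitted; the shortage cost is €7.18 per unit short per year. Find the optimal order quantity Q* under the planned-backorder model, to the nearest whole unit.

Q* ≈ 1,144 coils

Annual demand D = 48.3 × 360 = 17,388.
With planned backorders, Q* = √(2DS/H) · √((H+B)/B).
√(2DS/H) = √(2 × 17,388 × 52 / 1.71) = 1028.356.
√((H+B)/B) = √((1.71+7.18)/7.18) = 1.1127.
Q* ≈ 1144.279.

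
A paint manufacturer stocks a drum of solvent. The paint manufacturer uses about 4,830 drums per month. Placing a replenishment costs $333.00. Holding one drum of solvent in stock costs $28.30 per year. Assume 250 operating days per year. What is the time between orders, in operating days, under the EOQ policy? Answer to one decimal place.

T ≈ 5.0 days

Annual demand D = 4,830 × 12 = 57,960.
Q* = √(2DS/H) = √(2 × 57,960 × 333 / 28.3) ≈ 1167.91.
Cycle time = Q*/D × 250 = 1167.91 / 57,960 × 250 ≈ 5.038 days.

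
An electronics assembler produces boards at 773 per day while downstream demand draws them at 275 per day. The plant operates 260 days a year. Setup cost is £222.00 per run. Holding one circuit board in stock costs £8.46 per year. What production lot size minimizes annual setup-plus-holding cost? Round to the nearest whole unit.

Annual demand D = 275 × 260 = 71,500.
Production build-up factor (1 − d/p) = 1 − 275/773 = 0.6442.
Q* = √(2DS / (H(1 − d/p))) = √(2 × 71,500 × 222 / (8.46 × 0.6442)).
= √(31,746,000 / 5.4503) ≈ 2413.428.

Q* ≈ 2,413 boards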